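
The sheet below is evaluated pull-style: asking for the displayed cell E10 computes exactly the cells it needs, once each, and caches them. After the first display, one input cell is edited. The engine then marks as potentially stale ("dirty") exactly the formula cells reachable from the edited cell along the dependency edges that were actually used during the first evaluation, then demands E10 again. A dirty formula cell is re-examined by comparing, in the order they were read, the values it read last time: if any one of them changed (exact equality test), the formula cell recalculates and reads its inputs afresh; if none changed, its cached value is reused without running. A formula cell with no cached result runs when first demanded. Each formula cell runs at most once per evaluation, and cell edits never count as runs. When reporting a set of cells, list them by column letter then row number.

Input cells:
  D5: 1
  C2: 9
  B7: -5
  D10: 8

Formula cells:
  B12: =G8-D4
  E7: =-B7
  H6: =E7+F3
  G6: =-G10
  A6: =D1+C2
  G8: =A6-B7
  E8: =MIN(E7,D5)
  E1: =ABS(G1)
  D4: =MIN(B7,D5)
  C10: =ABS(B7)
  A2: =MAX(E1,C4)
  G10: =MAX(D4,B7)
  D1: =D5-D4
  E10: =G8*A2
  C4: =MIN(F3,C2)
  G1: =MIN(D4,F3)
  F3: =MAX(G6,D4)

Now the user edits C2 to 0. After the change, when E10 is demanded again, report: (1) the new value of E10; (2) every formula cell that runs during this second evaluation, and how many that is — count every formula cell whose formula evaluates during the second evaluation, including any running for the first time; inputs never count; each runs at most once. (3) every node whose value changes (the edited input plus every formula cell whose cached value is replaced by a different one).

Demanding E10 again yields 55.
5 formula cells run: A2, A6, C4, E10, G8.
The nodes whose values change: A6, C2, C4, E10, G8.

First demand of the output computes:
  D4 = MIN(-5, 1) = -5
  D1 = 1 - -5 = 6
  A6 = 6 + 9 = 15
  G8 = 15 - -5 = 20
  G10 = MAX(-5, -5) = -5
  G6 = -(-5) = 5
  F3 = MAX(5, -5) = 5
  C4 = MIN(5, 9) = 5
  G1 = MIN(-5, 5) = -5
  E1 = ABS(-5) = 5
  A2 = MAX(5, 5) = 5
  E10 = 20 * 5 = 100

After the edit, cleaning proceeds:
  A6: a read changed (C2 9->0) — executes, giving 6.
  C4: a read changed (C2 9->0) — executes, giving 0.
  A2: a read changed (C4 5->0) — executes, giving 5 — identical to its old value.
  G8: a read changed (A6 15->6) — executes, giving 11.
  E10: a read changed (G8 20->11) — executes, giving 55.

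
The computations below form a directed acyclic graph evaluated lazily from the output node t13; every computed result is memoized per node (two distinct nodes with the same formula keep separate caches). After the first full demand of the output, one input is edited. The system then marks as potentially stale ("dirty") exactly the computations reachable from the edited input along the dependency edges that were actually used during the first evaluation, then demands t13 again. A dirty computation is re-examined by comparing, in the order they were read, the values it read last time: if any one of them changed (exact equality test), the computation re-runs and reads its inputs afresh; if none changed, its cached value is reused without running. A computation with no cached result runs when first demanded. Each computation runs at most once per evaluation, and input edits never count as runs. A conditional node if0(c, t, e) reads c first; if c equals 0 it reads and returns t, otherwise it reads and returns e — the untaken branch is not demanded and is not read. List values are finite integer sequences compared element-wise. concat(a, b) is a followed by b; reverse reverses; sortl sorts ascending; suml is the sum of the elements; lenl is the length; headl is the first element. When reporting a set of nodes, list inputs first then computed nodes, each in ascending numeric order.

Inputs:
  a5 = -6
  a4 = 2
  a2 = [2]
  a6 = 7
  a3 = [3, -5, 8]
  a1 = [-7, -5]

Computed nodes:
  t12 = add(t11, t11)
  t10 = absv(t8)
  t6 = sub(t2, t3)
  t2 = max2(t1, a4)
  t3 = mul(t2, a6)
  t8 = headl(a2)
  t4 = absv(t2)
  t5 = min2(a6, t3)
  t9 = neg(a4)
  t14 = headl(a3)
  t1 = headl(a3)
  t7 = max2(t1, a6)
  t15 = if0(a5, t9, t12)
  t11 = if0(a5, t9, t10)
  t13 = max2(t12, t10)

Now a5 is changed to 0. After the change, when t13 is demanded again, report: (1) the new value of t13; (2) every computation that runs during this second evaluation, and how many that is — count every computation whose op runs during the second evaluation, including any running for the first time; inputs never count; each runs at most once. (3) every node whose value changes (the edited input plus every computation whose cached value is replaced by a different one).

Demanding t13 again yields 2.
4 computations run: t9, t11, t12, t13.
The nodes whose values change: a5, t11, t12, t13.
Note the branch switch — t9 had no cache and runs now for the first time.

First demand of the output computes:
  t8 = headl([2]) = 2
  t10 = absv(2) = 2
  t11 = if0(a5=-6 -> else branch t10) = 2
  t12 = add(2, 2) = 4
  t13 = max2(4, 2) = 4

After the edit, cleaning proceeds:
  t9: had never run; runs now, result -2.
  t11: a read changed (a5 -6->0) — executes, giving -2.
  t12: a read changed (t11 2->-2; t11 2->-2) — executes, giving -4.
  t13: a read changed (t12 4->-4) — executes, giving 2.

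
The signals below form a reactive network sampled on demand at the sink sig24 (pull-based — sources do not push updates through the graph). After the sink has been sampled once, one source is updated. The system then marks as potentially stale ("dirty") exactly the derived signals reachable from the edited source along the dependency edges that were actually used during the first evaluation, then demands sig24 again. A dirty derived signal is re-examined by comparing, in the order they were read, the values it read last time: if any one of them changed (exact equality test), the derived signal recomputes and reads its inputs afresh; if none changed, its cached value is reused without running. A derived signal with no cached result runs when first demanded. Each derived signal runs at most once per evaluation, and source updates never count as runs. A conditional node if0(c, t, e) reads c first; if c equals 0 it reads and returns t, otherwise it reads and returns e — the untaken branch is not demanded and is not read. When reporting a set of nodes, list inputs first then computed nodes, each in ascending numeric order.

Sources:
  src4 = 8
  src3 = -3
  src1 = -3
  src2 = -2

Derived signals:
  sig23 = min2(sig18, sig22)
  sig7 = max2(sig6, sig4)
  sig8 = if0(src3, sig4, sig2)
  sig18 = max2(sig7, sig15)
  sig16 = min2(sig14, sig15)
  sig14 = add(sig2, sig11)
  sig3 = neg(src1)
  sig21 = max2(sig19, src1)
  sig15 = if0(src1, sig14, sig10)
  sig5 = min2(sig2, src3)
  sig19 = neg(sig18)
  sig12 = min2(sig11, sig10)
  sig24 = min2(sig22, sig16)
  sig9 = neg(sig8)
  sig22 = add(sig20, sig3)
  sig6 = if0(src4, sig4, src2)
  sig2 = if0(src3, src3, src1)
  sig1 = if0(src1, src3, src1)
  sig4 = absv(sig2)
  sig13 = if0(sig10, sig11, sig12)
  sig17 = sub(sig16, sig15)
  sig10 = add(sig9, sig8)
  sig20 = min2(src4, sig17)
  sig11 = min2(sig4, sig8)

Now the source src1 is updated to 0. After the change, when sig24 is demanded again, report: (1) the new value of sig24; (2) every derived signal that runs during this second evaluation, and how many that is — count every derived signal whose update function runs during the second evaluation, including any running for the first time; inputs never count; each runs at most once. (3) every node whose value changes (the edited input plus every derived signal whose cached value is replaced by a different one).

Initial pass — values computed on the first demand:
  sig2 = if0(src3=-3 -> else branch src1) = -3
  sig3 = neg(-3) = 3
  sig4 = absv(-3) = 3
  sig8 = if0(src3=-3 -> else branch sig2) = -3
  sig9 = neg(-3) = 3
  sig10 = add(3, -3) = 0
  sig11 = min2(3, -3) = -3
  sig14 = add(-3, -3) = -6
  sig15 = if0(src1=-3 -> else branch sig10) = 0
  sig16 = min2(-6, 0) = -6
  sig17 = sub(-6, 0) = -6
  sig20 = min2(8, -6) = -6
  sig22 = add(-6, 3) = -3
  sig24 = min2(-3, -6) = -6

Second demand — change propagation:
  sig2: re-runs because src1 -3->0; new result 0.
  sig3: re-runs because src1 -3->0; new result 0.
  sig4: re-runs because sig2 -3->0; new result 0.
  sig8: re-runs because sig2 -3->0; new result 0.
  sig9: dirty yet unreached — the second evaluation never asks for it.
  sig10: dirty yet unreached — the second evaluation never asks for it.
  sig11: re-runs because sig4 3->0; sig8 -3->0; new result 0.
  sig14: re-runs because sig2 -3->0; sig11 -3->0; new result 0.
  sig15: re-runs because src1 -3->0; new result 0 (unchanged).
  sig16: re-runs because sig14 -6->0; new result 0.
  sig17: re-runs because sig16 -6->0; new result 0.
  sig20: re-runs because sig17 -6->0; new result 0.
  sig22: re-runs because sig20 -6->0; sig3 3->0; new result 0.
  sig24: re-runs because sig22 -3->0; sig16 -6->0; new result 0.

The important point: the flipped condition redirects demand; sig9, sig10 are left stale, never re-checked.

sig24 now evaluates to 0.
Run set: sig2, sig3, sig4, sig8, sig11, sig14, sig15, sig16, sig17, sig20, sig22, sig24 (12 run).
Changed values: src1, sig2, sig3, sig4, sig8, sig11, sig14, sig16, sig17, sig20, sig22, sig24.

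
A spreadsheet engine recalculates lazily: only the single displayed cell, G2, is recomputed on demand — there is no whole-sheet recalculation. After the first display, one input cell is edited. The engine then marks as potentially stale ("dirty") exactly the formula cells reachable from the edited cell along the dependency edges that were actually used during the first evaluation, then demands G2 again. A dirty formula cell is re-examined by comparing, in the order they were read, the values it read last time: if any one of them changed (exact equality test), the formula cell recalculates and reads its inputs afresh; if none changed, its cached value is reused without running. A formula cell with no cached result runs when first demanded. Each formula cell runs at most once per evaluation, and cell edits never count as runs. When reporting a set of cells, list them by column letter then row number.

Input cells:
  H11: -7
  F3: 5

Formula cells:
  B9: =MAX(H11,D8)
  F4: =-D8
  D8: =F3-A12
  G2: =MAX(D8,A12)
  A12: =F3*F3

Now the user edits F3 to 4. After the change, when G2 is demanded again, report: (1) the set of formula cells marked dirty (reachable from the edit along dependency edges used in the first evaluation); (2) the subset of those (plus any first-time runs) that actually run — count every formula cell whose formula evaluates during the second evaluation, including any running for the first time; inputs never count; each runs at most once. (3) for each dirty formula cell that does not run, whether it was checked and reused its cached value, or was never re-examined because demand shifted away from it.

Marked dirty: A12, D8, G2.
Formula cells that run: A12, D8, G2 — 3 in total.
Every dirty formula cell ran.

First evaluation (everything demanded from the output):
  A12 = 5 * 5 = 25
  D8 = 5 - 25 = -20
  G2 = MAX(-20, 25) = 25

Propagation after the edit:
  A12: runs — F3 5->4; F3 5->4; result 16.
  D8: runs — F3 5->4; A12 25->16; result -12.
  G2: runs — D8 -20->-12; A12 25->16; result 16.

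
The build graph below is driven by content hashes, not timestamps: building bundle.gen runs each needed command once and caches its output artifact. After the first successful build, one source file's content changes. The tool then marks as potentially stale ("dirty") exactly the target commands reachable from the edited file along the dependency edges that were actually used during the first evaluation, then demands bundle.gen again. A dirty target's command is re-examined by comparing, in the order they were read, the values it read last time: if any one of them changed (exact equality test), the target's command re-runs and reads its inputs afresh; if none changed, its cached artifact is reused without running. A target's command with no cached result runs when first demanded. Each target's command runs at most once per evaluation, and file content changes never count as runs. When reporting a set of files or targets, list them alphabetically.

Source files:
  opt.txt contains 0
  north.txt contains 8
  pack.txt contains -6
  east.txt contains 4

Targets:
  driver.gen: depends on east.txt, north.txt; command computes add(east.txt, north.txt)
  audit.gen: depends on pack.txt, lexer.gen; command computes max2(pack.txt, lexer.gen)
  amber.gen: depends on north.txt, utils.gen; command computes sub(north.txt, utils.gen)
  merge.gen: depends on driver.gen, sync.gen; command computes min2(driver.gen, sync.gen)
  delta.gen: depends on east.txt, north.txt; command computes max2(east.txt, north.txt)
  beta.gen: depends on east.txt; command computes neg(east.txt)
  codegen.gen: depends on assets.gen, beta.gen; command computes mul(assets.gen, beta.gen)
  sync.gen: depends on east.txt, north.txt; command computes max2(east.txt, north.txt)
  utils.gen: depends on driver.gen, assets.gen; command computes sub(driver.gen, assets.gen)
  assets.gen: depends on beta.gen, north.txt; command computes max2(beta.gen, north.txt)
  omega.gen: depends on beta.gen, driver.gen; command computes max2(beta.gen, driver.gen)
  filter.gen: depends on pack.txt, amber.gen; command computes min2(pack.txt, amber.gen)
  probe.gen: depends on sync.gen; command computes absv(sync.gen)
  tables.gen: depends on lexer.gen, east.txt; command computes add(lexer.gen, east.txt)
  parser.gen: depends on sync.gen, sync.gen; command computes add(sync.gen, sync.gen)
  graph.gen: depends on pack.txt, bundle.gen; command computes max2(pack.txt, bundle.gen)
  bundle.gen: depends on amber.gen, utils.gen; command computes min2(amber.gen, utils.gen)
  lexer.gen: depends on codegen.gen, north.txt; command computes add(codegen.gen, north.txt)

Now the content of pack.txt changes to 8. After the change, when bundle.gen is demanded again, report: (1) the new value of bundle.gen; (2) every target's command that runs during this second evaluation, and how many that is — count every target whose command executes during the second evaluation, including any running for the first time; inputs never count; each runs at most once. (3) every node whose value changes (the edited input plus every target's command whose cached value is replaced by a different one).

Initial pass — values computed on the first demand:
  beta.gen = neg(4) = -4
  assets.gen = max2(-4, 8) = 8
  driver.gen = add(4, 8) = 12
  utils.gen = sub(12, 8) = 4
  amber.gen = sub(8, 4) = 4
  bundle.gen = min2(4, 4) = 4

Second demand — change propagation:
  no demanded computation ever read pack.txt, so the edit dirties nothing and nothing runs.

The important point: nothing the output needs ever reads pack.txt, so the edit is invisible to it.

bundle.gen now evaluates to 4.
Run set: none (0 run).
Changed values: pack.txt.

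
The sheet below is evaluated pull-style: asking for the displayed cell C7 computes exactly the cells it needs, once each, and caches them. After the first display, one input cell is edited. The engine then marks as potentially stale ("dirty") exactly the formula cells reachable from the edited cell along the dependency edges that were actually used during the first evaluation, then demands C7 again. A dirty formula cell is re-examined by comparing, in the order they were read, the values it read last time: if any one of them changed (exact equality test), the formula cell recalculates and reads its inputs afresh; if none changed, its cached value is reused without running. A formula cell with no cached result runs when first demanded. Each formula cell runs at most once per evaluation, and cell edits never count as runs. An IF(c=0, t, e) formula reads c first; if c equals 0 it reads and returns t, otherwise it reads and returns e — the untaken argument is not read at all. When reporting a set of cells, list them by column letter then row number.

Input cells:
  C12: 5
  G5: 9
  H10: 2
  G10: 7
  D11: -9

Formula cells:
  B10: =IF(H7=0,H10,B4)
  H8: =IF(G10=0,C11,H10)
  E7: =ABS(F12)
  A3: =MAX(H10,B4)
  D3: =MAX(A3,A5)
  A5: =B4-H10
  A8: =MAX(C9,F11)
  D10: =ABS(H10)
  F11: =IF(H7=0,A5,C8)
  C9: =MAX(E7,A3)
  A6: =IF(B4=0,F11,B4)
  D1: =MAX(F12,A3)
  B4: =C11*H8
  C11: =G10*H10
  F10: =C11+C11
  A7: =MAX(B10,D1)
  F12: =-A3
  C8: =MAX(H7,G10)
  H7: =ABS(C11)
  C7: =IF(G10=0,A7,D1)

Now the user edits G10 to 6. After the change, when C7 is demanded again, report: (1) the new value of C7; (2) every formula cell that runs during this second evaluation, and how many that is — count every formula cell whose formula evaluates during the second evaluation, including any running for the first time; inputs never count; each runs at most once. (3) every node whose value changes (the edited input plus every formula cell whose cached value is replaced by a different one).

First demand of the output computes:
  C11 = 7 * 2 = 14
  H8 = IF(G10=0: G10=7 -> else branch H10) = 2
  B4 = 14 * 2 = 28
  A3 = MAX(2, 28) = 28
  F12 = -(28) = -28
  D1 = MAX(-28, 28) = 28
  C7 = IF(G10=0: G10=7 -> else branch D1) = 28

After the edit, cleaning proceeds:
  C11: a read changed (G10 7->6) — executes, giving 12.
  H8: a read changed (G10 7->6) — executes, giving 2 — identical to its old value.
  B4: a read changed (C11 14->12) — executes, giving 24.
  A3: a read changed (B4 28->24) — executes, giving 24.
  F12: a read changed (A3 28->24) — executes, giving -24.
  D1: a read changed (F12 -28->-24; A3 28->24) — executes, giving 24.
  C7: a read changed (G10 7->6; D1 28->24) — executes, giving 24.

Demanding C7 again yields 24.
7 formula cells run: A3, B4, C7, C11, D1, F12, H8.
The nodes whose values change: A3, B4, C7, C11, D1, F12, G10.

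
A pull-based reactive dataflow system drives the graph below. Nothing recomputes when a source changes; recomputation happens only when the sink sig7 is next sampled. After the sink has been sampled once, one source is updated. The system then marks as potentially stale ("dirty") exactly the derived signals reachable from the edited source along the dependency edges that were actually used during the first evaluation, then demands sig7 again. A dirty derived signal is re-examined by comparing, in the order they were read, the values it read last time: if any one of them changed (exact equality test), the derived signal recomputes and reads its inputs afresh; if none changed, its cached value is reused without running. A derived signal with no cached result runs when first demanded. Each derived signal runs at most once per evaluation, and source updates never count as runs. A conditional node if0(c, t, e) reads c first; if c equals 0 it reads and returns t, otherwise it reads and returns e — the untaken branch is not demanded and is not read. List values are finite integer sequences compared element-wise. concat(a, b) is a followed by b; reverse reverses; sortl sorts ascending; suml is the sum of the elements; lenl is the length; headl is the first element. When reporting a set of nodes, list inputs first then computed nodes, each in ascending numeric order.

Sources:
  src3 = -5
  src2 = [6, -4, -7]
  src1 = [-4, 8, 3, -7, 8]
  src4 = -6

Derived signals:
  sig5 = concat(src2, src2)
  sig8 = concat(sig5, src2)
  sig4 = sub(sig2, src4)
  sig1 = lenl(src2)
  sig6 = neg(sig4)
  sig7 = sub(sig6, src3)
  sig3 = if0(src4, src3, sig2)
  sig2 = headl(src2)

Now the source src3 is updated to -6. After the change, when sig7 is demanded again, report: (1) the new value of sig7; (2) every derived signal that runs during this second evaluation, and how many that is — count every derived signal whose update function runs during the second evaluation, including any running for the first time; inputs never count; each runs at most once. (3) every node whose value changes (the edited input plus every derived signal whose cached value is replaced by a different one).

First evaluation (everything demanded from the output):
  sig2 = headl([6, -4, -7]) = 6
  sig4 = sub(6, -6) = 12
  sig6 = neg(12) = -12
  sig7 = sub(-12, -5) = -7

Propagation after the edit:
  sig7: runs — src3 -5->-6; result -6.

New value of sig7: -6.
Derived signals that run: sig7 — 1 in total.
Values that change: src3, sig7.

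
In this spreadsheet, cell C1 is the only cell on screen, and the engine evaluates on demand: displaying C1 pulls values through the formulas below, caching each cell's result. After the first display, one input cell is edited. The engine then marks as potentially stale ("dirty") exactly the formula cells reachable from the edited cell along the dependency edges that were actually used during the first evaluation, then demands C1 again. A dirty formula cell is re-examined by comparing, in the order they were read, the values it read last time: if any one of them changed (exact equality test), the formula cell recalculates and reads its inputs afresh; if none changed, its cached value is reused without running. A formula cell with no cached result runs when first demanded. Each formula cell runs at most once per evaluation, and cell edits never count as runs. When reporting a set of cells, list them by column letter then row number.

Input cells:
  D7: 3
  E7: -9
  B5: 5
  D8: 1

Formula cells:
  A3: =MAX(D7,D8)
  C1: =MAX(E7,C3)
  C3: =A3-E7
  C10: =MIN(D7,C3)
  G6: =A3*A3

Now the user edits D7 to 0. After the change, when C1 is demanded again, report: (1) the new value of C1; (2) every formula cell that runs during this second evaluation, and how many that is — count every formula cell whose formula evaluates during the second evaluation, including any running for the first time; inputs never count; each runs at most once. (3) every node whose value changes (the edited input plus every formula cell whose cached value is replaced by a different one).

Initial pass — values computed on the first demand:
  A3 = MAX(3, 1) = 3
  C3 = 3 - -9 = 12
  C1 = MAX(-9, 12) = 12

Second demand — change propagation:
  A3: re-runs because D7 3->0; new result 1.
  C3: re-runs because A3 3->1; new result 10.
  C1: re-runs because C3 12->10; new result 10.

C1 now evaluates to 10.
Run set: A3, C1, C3 (3 run).
Changed values: A3, C1, C3, D7.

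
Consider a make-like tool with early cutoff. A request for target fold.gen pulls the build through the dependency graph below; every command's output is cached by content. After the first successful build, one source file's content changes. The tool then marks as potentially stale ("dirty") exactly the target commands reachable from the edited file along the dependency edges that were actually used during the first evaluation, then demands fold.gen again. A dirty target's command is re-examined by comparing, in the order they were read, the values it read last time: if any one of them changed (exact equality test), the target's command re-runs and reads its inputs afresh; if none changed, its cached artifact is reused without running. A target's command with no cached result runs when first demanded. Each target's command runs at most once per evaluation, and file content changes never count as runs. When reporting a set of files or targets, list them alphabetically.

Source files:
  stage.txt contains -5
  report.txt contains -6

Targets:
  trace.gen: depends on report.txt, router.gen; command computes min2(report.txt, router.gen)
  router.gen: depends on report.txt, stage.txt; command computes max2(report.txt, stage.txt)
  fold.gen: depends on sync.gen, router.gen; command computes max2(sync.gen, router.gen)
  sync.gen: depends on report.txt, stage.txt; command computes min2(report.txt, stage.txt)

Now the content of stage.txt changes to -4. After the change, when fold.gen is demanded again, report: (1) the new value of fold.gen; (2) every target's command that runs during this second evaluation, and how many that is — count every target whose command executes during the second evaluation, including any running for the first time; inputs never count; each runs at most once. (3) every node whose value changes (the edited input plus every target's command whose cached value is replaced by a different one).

Demanding fold.gen again yields -4.
3 target commands run: fold.gen, router.gen, sync.gen.
The nodes whose values change: fold.gen, router.gen, stage.txt.

First demand of the output computes:
  router.gen = max2(-6, -5) = -5
  sync.gen = min2(-6, -5) = -6
  fold.gen = max2(-6, -5) = -5

After the edit, cleaning proceeds:
  router.gen: a read changed (stage.txt -5->-4) — executes, giving -4.
  sync.gen: a read changed (stage.txt -5->-4) — executes, giving -6 — identical to its old value.
  fold.gen: a read changed (router.gen -5->-4) — executes, giving -4.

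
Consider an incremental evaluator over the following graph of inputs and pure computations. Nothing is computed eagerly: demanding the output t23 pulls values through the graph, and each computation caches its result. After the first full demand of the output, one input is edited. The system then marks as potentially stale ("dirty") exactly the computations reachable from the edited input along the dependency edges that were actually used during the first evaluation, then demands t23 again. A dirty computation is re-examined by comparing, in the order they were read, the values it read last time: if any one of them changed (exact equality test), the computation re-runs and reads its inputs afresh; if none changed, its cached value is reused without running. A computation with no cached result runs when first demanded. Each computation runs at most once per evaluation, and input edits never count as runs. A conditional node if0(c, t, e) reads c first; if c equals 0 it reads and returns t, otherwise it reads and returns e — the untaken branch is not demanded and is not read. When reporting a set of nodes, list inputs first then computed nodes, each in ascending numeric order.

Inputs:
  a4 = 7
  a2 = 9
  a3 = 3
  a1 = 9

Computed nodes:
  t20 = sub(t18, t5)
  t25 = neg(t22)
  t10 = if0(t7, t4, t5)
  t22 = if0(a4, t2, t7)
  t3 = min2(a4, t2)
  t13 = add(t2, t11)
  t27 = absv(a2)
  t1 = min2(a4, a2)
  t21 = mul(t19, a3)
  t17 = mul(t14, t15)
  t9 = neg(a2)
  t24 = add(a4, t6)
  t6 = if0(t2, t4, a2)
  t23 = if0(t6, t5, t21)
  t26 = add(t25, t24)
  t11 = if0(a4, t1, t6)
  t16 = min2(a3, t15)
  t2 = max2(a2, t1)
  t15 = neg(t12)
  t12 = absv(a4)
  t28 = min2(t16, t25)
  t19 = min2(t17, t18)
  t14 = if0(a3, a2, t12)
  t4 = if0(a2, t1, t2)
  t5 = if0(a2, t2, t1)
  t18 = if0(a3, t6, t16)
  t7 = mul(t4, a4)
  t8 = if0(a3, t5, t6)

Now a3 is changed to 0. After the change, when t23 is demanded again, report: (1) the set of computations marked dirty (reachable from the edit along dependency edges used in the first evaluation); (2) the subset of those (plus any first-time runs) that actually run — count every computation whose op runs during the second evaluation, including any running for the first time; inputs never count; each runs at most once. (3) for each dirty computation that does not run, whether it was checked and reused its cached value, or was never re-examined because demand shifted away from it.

Initial pass — values computed on the first demand:
  t1 = min2(7, 9) = 7
  t2 = max2(9, 7) = 9
  t6 = if0(t2=9 -> else branch a2) = 9
  t12 = absv(7) = 7
  t14 = if0(a3=3 -> else branch t12) = 7
  t15 = neg(7) = -7
  t16 = min2(3, -7) = -7
  t17 = mul(7, -7) = -49
  t18 = if0(a3=3 -> else branch t16) = -7
  t19 = min2(-49, -7) = -49
  t21 = mul(-49, 3) = -147
  t23 = if0(t6=9 -> else branch t21) = -147

Second demand — change propagation:
  t14: re-runs because a3 3->0; new result 9.
  t16: dirty yet unreached — the second evaluation never asks for it.
  t17: re-runs because t14 7->9; new result -63.
  t18: re-runs because a3 3->0; new result 9.
  t19: re-runs because t17 -49->-63; t18 -7->9; new result -63.
  t21: re-runs because t19 -49->-63; a3 3->0; new result 0.
  t23: re-runs because t21 -147->0; new result 0.

The important point: the flipped condition redirects demand; t16 is left stale, never re-checked.

Dirty set: t14, t16, t17, t18, t19, t21, t23.
Run set: t14, t17, t18, t19, t21, t23 (6 run).
Left stale — demand moved off them: t16.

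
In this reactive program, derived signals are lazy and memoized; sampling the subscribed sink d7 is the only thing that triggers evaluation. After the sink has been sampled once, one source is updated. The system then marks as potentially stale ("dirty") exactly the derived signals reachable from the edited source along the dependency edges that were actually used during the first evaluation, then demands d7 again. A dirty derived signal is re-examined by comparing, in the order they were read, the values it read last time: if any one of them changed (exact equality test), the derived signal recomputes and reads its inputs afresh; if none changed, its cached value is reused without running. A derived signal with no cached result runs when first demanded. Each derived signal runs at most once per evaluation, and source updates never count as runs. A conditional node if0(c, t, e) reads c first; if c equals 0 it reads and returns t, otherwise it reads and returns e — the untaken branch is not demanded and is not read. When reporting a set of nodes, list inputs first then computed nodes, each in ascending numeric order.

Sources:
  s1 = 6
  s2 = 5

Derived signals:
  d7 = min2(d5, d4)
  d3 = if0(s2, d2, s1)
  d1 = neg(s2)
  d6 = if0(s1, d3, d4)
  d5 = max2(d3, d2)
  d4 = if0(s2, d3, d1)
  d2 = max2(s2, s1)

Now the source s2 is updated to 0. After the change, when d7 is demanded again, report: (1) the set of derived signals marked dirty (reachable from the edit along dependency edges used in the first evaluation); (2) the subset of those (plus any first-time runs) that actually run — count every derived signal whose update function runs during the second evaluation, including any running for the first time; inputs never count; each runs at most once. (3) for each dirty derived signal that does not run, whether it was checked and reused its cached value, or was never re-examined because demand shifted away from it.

First demand of the output computes:
  d1 = neg(5) = -5
  d2 = max2(5, 6) = 6
  d3 = if0(s2=5 -> else branch s1) = 6
  d4 = if0(s2=5 -> else branch d1) = -5
  d5 = max2(6, 6) = 6
  d7 = min2(6, -5) = -5

After the edit, cleaning proceeds:
  d1: stays stale; no demand reaches it after the flip.
  d2: a read changed (s2 5->0) — executes, giving 6 — identical to its old value.
  d3: a read changed (s2 5->0) — executes, giving 6 — identical to its old value.
  d4: a read changed (s2 5->0) — executes, giving 6.
  d5: dirty, but its reads are unchanged (d3 unchanged, d2 unchanged); cached 6 stands.
  d7: a read changed (d4 -5->6) — executes, giving 6.

Note the branch switch — demand abandons d1, which is never re-examined.

The edit dirties: d1, d2, d3, d4, d5, d7.
4 derived signals run: d2, d3, d4, d7.
Cache hits after checking: d5.
Unvisited dirty nodes (no longer demanded): d1.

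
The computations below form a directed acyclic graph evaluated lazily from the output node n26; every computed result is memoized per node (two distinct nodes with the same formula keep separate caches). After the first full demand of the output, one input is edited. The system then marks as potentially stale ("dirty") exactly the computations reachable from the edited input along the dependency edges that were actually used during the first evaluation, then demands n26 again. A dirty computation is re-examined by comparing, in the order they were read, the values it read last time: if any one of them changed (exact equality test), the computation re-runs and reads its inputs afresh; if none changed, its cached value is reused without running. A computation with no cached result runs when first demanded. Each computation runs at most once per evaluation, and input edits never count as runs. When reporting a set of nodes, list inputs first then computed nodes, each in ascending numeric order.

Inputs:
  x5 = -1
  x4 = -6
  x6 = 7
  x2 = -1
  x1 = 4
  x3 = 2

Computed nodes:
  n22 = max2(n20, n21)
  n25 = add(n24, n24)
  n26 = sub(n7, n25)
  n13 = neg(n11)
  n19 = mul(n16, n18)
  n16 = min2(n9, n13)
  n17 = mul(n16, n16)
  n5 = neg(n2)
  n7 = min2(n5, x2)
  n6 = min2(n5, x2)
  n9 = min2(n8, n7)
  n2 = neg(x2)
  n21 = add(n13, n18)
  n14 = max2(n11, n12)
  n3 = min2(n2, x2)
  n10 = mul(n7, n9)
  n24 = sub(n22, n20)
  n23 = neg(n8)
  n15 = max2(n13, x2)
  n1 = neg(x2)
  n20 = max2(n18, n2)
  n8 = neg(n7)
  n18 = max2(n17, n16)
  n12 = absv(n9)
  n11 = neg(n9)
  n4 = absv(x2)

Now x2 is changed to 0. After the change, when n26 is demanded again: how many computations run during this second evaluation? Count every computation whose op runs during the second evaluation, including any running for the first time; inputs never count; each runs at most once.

First demand of the output computes:
  n2 = neg(-1) = 1
  n5 = neg(1) = -1
  n7 = min2(-1, -1) = -1
  n8 = neg(-1) = 1
  n9 = min2(1, -1) = -1
  n11 = neg(-1) = 1
  n13 = neg(1) = -1
  n16 = min2(-1, -1) = -1
  n17 = mul(-1, -1) = 1
  n18 = max2(1, -1) = 1
  n20 = max2(1, 1) = 1
  n21 = add(-1, 1) = 0
  n22 = max2(1, 0) = 1
  n24 = sub(1, 1) = 0
  n25 = add(0, 0) = 0
  n26 = sub(-1, 0) = -1

After the edit, cleaning proceeds:
  n2: a read changed (x2 -1->0) — executes, giving 0.
  n5: a read changed (n2 1->0) — executes, giving 0.
  n7: a read changed (n5 -1->0; x2 -1->0) — executes, giving 0.
  n8: a read changed (n7 -1->0) — executes, giving 0.
  n9: a read changed (n8 1->0; n7 -1->0) — executes, giving 0.
  n11: a read changed (n9 -1->0) — executes, giving 0.
  n13: a read changed (n11 1->0) — executes, giving 0.
  n16: a read changed (n9 -1->0; n13 -1->0) — executes, giving 0.
  n17: a read changed (n16 -1->0; n16 -1->0) — executes, giving 0.
  n18: a read changed (n17 1->0; n16 -1->0) — executes, giving 0.
  n20: a read changed (n18 1->0; n2 1->0) — executes, giving 0.
  n21: a read changed (n13 -1->0; n18 1->0) — executes, giving 0 — identical to its old value.
  n22: a read changed (n20 1->0) — executes, giving 0.
  n24: a read changed (n22 1->0; n20 1->0) — executes, giving 0 — identical to its old value.
  n25: dirty, but its reads are unchanged (n24 unchanged, n24 unchanged); cached 0 stands.
  n26: a read changed (n7 -1->0) — executes, giving 0.

Note where the cutoff bites: n25 is checked, finds nothing changed, and keeps its cache.

15 computations run: n2, n5, n7, n8, n9, n11, n13, n16, n17, n18, n20, n21, n22, n24, n26.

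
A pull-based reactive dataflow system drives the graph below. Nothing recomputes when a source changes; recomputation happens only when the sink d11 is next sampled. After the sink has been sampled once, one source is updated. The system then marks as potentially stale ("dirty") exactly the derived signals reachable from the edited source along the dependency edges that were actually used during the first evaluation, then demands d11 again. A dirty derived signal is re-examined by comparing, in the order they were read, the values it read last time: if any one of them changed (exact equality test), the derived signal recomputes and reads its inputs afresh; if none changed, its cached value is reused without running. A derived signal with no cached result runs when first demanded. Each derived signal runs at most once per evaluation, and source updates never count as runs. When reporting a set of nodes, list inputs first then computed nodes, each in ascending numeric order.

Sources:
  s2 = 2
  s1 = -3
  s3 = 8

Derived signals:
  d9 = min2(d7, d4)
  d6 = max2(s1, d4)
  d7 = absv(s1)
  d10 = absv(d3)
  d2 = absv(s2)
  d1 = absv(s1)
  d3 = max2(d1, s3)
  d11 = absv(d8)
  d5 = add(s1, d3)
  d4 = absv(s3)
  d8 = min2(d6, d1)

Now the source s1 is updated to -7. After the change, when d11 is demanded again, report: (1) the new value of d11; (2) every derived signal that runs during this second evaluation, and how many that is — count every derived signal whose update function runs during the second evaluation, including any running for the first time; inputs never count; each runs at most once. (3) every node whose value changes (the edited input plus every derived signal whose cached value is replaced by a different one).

New value of d11: 7.
Derived signals that run: d1, d6, d8, d11 — 4 in total.
Values that change: s1, d1, d8, d11.

First evaluation (everything demanded from the output):
  d1 = absv(-3) = 3
  d4 = absv(8) = 8
  d6 = max2(-3, 8) = 8
  d8 = min2(8, 3) = 3
  d11 = absv(3) = 3

Propagation after the edit:
  d1: runs — s1 -3->-7; result 7.
  d6: runs — s1 -3->-7; result 8 (same value as before).
  d8: runs — d1 3->7; result 7.
  d11: runs — d8 3->7; result 7.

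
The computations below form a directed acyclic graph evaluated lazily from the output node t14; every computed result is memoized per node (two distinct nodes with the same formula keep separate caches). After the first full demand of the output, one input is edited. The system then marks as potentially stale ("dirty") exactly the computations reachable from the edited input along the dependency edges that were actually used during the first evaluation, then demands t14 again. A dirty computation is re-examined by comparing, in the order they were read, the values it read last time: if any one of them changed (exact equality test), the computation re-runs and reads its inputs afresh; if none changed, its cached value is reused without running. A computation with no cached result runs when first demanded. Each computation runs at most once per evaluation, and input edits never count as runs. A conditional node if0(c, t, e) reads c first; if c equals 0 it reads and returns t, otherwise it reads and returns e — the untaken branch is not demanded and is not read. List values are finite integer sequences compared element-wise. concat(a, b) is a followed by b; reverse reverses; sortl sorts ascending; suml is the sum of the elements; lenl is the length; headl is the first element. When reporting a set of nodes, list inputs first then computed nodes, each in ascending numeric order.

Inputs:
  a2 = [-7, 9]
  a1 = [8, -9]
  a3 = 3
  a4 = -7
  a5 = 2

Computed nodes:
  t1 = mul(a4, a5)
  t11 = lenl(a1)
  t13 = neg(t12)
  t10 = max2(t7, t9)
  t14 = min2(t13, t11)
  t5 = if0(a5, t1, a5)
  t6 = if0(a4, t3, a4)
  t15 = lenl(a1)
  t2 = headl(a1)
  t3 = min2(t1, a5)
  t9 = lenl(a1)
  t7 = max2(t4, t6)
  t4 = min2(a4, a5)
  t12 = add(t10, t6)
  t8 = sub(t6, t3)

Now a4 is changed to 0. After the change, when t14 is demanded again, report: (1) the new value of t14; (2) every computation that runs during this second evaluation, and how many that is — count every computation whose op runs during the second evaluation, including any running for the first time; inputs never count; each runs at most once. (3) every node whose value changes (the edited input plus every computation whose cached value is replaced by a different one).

First demand of the output computes:
  t4 = min2(-7, 2) = -7
  t6 = if0(a4=-7 -> else branch a4) = -7
  t7 = max2(-7, -7) = -7
  t9 = lenl([8, -9]) = 2
  t10 = max2(-7, 2) = 2
  t11 = lenl([8, -9]) = 2
  t12 = add(2, -7) = -5
  t13 = neg(-5) = 5
  t14 = min2(5, 2) = 2

After the edit, cleaning proceeds:
  t1: had never run; runs now, result 0.
  t3: had never run; runs now, result 0.
  t4: a read changed (a4 -7->0) — executes, giving 0.
  t6: a read changed (a4 -7->0; a4 -7->0) — executes, giving 0.
  t7: a read changed (t4 -7->0; t6 -7->0) — executes, giving 0.
  t10: a read changed (t7 -7->0) — executes, giving 2 — identical to its old value.
  t12: a read changed (t6 -7->0) — executes, giving 2.
  t13: a read changed (t12 -5->2) — executes, giving -2.
  t14: a read changed (t13 5->-2) — executes, giving -2.

Note the branch switch — t1, t3 had no cache and run now for the first time.

Demanding t14 again yields -2.
9 computations run: t1, t3, t4, t6, t7, t10, t12, t13, t14.
The nodes whose values change: a4, t4, t6, t7, t12, t13, t14.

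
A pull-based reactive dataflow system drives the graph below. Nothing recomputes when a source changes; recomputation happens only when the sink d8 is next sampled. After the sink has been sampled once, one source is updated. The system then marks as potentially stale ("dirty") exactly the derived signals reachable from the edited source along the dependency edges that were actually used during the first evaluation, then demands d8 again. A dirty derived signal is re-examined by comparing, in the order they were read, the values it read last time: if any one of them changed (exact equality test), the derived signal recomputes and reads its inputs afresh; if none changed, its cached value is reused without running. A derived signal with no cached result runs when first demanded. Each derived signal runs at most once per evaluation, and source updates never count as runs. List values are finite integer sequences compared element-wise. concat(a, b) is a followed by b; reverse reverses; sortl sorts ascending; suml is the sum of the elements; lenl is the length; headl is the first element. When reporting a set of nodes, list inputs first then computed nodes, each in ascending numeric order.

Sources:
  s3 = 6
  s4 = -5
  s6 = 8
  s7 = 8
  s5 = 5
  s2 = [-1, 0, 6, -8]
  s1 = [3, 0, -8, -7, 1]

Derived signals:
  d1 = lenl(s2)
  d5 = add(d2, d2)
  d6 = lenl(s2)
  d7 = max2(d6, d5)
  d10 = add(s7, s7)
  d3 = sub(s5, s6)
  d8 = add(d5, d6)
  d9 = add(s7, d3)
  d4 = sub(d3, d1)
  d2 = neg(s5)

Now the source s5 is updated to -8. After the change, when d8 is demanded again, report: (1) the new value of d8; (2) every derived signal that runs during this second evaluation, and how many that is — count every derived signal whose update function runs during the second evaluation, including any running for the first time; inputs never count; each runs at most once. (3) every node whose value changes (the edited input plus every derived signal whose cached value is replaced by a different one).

New value of d8: 20.
Derived signals that run: d2, d5, d8 — 3 in total.
Values that change: s5, d2, d5, d8.

First evaluation (everything demanded from the output):
  d2 = neg(5) = -5
  d5 = add(-5, -5) = -10
  d6 = lenl([-1, 0, 6, -8]) = 4
  d8 = add(-10, 4) = -6

Propagation after the edit:
  d2: runs — s5 5->-8; result 8.
  d5: runs — d2 -5->8; d2 -5->8; result 16.
  d8: runs — d5 -10->16; result 20.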